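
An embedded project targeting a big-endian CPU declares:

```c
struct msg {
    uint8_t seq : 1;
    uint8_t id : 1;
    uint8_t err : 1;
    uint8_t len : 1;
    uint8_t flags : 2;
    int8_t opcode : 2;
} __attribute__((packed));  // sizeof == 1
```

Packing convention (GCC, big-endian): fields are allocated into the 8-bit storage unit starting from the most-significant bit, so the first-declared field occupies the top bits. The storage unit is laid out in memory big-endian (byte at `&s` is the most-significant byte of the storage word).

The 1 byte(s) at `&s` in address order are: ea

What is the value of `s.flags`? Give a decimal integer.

[0]=0xea (big-endian) → word 0xea
seq [7+:1] = (word>>7) & 0x1 = 1
id [6+:1] = (word>>6) & 0x1 = 1
err [5+:1] = (word>>5) & 0x1 = 1
len [4+:1] = (word>>4) & 0x1 = 0
flags [2+:2] = (word>>2) & 0x3 = 2  ←
opcode [0+:2] = (word>>0) & 0x3 = 2

2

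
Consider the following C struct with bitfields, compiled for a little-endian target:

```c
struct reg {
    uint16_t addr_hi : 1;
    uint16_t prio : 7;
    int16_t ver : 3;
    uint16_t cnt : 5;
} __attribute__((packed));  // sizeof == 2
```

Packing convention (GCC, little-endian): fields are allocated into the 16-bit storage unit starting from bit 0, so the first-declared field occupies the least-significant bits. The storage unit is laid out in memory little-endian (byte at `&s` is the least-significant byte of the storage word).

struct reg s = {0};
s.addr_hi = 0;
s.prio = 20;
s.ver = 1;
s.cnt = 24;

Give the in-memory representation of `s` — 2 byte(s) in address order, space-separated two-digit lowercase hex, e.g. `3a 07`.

28 c1

addr_hi (1b) val=0 bits=0x0 at bit 0: 0x0000
prio (7b) val=20 bits=0x14 at bit 1: 0x0028
ver (3b) val=1 bits=0x1 at bit 8: 0x0128
cnt (5b) val=24 bits=0x18 at bit 11: 0xc128
word = 0xc128 → little-endian bytes:
  [0]=0x28  [1]=0xc1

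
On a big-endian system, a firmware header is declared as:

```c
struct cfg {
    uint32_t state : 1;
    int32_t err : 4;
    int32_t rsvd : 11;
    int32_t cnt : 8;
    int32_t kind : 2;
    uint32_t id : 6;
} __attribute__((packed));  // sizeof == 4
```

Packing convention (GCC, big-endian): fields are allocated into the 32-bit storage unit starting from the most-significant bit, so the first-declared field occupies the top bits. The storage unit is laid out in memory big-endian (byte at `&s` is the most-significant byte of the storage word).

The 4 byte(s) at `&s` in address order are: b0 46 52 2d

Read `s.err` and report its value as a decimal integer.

6

[0]=0xb0 [1]=0x46 [2]=0x52 [3]=0x2d (big-endian) → word 0xb046522d
state:1 @ bit 31 → (0xb046522d>>31)&0x1 = 0x1
err:4 @ bit 27 → (0xb046522d>>27)&0xf = 0x6  ←
rsvd:11 @ bit 16 → (0xb046522d>>16)&0x7ff = 0x46
cnt:8 @ bit 8 → (0xb046522d>>8)&0xff = 0x52
kind:2 @ bit 6 → (0xb046522d>>6)&0x3 = 0x0
id:6 @ bit 0 → (0xb046522d>>0)&0x3f = 0x2d
err signed 4b, MSB=0: value = 6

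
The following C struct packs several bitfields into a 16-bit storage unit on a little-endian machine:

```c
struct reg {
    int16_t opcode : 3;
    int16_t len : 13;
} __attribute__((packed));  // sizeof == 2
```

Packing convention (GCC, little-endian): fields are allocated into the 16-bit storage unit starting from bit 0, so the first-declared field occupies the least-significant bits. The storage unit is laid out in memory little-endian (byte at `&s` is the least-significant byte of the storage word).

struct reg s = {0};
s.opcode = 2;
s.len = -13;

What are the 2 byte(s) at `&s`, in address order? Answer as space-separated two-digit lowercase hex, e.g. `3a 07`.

9a ff

[0+:3] opcode=2 & 0x7 = 0x2; word=0x0002
[3+:13] len=-13 & 0x1fff = 0x1ff3; word=0xff9a
word = 0xff9a → little-endian bytes:
  [0]=0x9a  [1]=0xff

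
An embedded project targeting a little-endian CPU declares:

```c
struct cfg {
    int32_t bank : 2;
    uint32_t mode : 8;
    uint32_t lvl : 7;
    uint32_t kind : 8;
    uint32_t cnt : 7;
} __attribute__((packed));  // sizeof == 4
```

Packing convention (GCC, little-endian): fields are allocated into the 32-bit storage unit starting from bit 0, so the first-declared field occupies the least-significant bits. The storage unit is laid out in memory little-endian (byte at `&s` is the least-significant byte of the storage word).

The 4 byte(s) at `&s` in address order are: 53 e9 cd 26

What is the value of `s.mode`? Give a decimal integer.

[0]=0x53 [1]=0xe9 [2]=0xcd [3]=0x26 (little-endian) → word 0x26cde953
bank [0+:2] = (word>>0) & 0x3 = 3
mode [2+:8] = (word>>2) & 0xff = 84  ←
lvl [10+:7] = (word>>10) & 0x7f = 122
kind [17+:8] = (word>>17) & 0xff = 102
cnt [25+:7] = (word>>25) & 0x7f = 19

84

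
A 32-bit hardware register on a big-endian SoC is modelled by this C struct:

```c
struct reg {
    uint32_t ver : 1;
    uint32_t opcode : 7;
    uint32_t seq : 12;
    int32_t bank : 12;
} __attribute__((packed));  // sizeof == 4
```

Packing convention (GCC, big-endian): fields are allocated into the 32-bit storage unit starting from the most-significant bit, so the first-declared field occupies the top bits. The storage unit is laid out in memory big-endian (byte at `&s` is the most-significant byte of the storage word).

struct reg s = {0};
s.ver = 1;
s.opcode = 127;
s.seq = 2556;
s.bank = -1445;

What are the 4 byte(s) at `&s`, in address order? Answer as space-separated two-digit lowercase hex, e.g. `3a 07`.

ff 9f ca 5b

[31+:1] ver=1 & 0x1 = 0x1; word=0x80000000
[24+:7] opcode=127 & 0x7f = 0x7f; word=0xff000000
[12+:12] seq=2556 & 0xfff = 0x9fc; word=0xff9fc000
[0+:12] bank=-1445 & 0xfff = 0xa5b; word=0xff9fca5b
word = 0xff9fca5b → big-endian bytes:
  [0]=0xff  [1]=0x9f  [2]=0xca  [3]=0x5b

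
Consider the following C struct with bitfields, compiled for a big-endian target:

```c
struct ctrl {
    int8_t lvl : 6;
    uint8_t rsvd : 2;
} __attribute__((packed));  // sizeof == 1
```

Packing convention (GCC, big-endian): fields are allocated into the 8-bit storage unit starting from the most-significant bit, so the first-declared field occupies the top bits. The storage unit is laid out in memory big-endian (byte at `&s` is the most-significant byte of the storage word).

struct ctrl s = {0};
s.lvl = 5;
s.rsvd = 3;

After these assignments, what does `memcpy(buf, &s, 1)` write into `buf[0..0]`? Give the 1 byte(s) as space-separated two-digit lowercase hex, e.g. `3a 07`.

lvl:6 = 5 → 0x5 << 2 → word 0x14
rsvd:2 = 3 → 0x3 << 0 → word 0x17
word = 0x17 → big-endian bytes:
  [0]=0x17

17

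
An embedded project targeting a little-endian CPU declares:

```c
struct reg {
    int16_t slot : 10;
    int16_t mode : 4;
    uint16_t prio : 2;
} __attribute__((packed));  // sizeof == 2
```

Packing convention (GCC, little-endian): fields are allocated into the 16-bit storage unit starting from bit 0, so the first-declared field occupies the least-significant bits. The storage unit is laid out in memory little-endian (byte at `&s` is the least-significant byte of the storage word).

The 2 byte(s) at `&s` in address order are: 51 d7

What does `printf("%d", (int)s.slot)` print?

-175

[0]=0x51 [1]=0xd7 (little-endian) → word 0xd751
slot:10 @ bit 0 → (0xd751>>0)&0x3ff = 0x351  ←
mode:4 @ bit 10 → (0xd751>>10)&0xf = 0x5
prio:2 @ bit 14 → (0xd751>>14)&0x3 = 0x3
slot signed 10b, MSB=1: 849 - 1024 = -175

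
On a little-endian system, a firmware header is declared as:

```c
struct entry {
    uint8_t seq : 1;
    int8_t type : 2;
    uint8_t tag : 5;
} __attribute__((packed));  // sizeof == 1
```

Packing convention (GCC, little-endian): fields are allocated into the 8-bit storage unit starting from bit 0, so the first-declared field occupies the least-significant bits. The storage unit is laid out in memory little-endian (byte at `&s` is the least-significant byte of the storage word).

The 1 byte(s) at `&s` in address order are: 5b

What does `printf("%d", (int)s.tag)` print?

11

[0]=0x5b (little-endian) → word 0x5b
seq [0+:1] = (word>>0) & 0x1 = 1
type [1+:2] = (word>>1) & 0x3 = 1
tag [3+:5] = (word>>3) & 0x1f = 11  ←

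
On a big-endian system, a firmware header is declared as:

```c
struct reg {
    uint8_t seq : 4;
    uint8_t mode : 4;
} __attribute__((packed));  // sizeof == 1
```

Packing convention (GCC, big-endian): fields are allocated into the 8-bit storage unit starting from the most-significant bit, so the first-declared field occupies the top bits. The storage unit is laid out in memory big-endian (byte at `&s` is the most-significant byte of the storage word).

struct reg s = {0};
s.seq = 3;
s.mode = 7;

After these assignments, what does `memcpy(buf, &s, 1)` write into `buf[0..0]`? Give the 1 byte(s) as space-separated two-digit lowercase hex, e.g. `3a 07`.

[4+:4] seq=3 & 0xf = 0x3; word=0x30
[0+:4] mode=7 & 0xf = 0x7; word=0x37
word = 0x37 → big-endian bytes:
  [0]=0x37

37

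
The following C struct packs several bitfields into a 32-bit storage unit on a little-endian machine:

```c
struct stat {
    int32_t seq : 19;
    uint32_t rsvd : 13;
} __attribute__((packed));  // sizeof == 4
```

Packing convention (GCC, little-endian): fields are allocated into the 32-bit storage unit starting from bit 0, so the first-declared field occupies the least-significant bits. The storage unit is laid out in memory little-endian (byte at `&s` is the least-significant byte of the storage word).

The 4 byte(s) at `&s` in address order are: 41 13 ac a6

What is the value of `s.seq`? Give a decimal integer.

-257215

[0]=0x41 [1]=0x13 [2]=0xac [3]=0xa6 (little-endian) → word 0xa6ac1341
seq [0+:19] = (word>>0) & 0x7ffff = 267073  ←
rsvd [19+:13] = (word>>19) & 0x1fff = 5333
seq signed 19b, MSB=1: 267073 - 524288 = -257215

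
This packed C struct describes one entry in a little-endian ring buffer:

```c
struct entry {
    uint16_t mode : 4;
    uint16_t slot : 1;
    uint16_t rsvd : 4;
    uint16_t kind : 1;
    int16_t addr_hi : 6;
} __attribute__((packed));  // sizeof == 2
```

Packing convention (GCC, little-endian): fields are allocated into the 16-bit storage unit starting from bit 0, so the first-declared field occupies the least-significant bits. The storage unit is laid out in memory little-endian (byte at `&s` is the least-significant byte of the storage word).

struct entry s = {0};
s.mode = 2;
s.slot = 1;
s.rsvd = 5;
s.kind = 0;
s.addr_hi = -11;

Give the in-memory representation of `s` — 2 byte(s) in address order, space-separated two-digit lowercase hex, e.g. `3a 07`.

mode (4b) val=2 bits=0x2 at bit 0: 0x0002
slot (1b) val=1 bits=0x1 at bit 4: 0x0012
rsvd (4b) val=5 bits=0x5 at bit 5: 0x00b2
kind (1b) val=0 bits=0x0 at bit 9: 0x00b2
addr_hi (6b) val=-11 bits=0x35 at bit 10: 0xd4b2
word = 0xd4b2 → little-endian bytes:
  [0]=0xb2  [1]=0xd4

b2 d4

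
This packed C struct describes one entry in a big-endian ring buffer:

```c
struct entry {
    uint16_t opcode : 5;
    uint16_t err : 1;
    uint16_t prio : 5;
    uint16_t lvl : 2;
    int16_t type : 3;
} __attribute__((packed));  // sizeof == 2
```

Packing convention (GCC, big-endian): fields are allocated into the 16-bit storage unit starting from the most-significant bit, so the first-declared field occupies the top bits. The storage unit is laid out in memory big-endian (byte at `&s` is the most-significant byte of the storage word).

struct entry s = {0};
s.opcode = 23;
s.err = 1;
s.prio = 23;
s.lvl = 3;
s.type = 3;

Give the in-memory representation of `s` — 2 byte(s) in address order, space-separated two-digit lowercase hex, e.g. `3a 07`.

be fb

[11+:5] opcode=23 & 0x1f = 0x17; word=0xb800
[10+:1] err=1 & 0x1 = 0x1; word=0xbc00
[5+:5] prio=23 & 0x1f = 0x17; word=0xbee0
[3+:2] lvl=3 & 0x3 = 0x3; word=0xbef8
[0+:3] type=3 & 0x7 = 0x3; word=0xbefb
word = 0xbefb → big-endian bytes:
  [0]=0xbe  [1]=0xfb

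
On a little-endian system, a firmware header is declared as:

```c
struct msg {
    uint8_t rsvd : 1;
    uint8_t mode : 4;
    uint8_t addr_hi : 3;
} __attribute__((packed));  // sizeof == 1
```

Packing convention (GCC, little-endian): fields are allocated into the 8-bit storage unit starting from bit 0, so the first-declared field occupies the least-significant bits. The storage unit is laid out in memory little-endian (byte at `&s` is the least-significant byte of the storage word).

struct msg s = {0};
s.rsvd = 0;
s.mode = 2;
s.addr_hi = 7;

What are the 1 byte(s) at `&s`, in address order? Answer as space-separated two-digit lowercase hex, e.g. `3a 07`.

e4

rsvd (1b) val=0 bits=0x0 at bit 0: 0x00
mode (4b) val=2 bits=0x2 at bit 1: 0x04
addr_hi (3b) val=7 bits=0x7 at bit 5: 0xe4
word = 0xe4 → little-endian bytes:
  [0]=0xe4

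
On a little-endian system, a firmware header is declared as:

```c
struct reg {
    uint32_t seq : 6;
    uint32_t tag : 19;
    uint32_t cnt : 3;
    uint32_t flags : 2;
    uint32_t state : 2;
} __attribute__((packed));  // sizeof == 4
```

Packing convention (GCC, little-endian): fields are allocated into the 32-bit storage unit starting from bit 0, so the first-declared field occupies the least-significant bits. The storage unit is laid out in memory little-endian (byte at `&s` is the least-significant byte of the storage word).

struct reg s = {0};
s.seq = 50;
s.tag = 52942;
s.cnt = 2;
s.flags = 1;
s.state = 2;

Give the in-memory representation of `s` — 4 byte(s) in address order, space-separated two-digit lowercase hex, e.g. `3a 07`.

b2 b3 33 94

[0+:6] seq=50 & 0x3f = 0x32; word=0x00000032
[6+:19] tag=52942 & 0x7ffff = 0xcece; word=0x0033b3b2
[25+:3] cnt=2 & 0x7 = 0x2; word=0x0433b3b2
[28+:2] flags=1 & 0x3 = 0x1; word=0x1433b3b2
[30+:2] state=2 & 0x3 = 0x2; word=0x9433b3b2
word = 0x9433b3b2 → little-endian bytes:
  [0]=0xb2  [1]=0xb3  [2]=0x33  [3]=0x94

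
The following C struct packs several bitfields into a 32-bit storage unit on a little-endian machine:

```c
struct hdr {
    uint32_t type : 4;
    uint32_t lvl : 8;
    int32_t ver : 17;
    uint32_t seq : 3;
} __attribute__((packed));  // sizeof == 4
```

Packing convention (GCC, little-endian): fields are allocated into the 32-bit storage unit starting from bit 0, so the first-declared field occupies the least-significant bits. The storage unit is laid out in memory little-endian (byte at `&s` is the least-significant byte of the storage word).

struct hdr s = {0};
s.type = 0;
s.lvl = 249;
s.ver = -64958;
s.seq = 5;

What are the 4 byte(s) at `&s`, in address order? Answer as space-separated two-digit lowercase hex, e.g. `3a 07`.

90 2f 24 b0

[0+:4] type=0 & 0xf = 0x0; word=0x00000000
[4+:8] lvl=249 & 0xff = 0xf9; word=0x00000f90
[12+:17] ver=-64958 & 0x1ffff = 0x10242; word=0x10242f90
[29+:3] seq=5 & 0x7 = 0x5; word=0xb0242f90
word = 0xb0242f90 → little-endian bytes:
  [0]=0x90  [1]=0x2f  [2]=0x24  [3]=0xb0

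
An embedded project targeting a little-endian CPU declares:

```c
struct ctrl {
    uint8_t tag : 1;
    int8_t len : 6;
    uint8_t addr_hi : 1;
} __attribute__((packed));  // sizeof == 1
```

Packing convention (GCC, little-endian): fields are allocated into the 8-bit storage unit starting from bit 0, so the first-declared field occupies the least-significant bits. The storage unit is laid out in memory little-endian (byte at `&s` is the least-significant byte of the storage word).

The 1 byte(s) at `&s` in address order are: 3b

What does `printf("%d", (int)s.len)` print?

[0]=0x3b (little-endian) → word 0x3b
tag [0+:1] = (word>>0) & 0x1 = 1
len [1+:6] = (word>>1) & 0x3f = 29  ←
addr_hi [7+:1] = (word>>7) & 0x1 = 0
len signed 6b, MSB=0: value = 29

29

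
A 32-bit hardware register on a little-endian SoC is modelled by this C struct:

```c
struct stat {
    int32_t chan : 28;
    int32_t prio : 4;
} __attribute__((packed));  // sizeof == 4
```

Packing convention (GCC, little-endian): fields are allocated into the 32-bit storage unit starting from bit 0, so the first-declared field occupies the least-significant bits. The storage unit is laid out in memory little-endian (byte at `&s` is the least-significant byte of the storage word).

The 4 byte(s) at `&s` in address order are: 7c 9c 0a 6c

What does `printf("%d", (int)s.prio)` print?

[0]=0x7c [1]=0x9c [2]=0x0a [3]=0x6c (little-endian) → word 0x6c0a9c7c
chan [0+:28] = (word>>0) & 0xfffffff = 202022012
prio [28+:4] = (word>>28) & 0xf = 6  ←
prio signed 4b, MSB=0: value = 6

6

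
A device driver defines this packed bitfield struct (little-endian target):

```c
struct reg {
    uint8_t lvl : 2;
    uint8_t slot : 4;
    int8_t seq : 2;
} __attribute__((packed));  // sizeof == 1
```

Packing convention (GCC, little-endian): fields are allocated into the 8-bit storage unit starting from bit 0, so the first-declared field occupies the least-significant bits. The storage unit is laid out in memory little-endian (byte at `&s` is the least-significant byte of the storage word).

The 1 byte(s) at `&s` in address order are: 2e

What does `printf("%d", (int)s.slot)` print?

[0]=0x2e (little-endian) → word 0x2e
lvl [0+:2] = (word>>0) & 0x3 = 2
slot [2+:4] = (word>>2) & 0xf = 11  ←
seq [6+:2] = (word>>6) & 0x3 = 0

11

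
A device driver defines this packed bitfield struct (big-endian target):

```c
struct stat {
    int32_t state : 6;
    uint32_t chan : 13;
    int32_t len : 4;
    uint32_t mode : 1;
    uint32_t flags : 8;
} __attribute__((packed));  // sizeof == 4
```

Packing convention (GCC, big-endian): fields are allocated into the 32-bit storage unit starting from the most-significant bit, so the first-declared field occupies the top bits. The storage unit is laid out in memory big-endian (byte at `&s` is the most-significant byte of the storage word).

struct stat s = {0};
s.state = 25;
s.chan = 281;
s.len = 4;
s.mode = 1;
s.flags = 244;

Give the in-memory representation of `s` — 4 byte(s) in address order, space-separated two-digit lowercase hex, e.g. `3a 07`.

64 23 29 f4

state (6b) val=25 bits=0x19 at bit 26: 0x64000000
chan (13b) val=281 bits=0x119 at bit 13: 0x64232000
len (4b) val=4 bits=0x4 at bit 9: 0x64232800
mode (1b) val=1 bits=0x1 at bit 8: 0x64232900
flags (8b) val=244 bits=0xf4 at bit 0: 0x642329f4
word = 0x642329f4 → big-endian bytes:
  [0]=0x64  [1]=0x23  [2]=0x29  [3]=0xf4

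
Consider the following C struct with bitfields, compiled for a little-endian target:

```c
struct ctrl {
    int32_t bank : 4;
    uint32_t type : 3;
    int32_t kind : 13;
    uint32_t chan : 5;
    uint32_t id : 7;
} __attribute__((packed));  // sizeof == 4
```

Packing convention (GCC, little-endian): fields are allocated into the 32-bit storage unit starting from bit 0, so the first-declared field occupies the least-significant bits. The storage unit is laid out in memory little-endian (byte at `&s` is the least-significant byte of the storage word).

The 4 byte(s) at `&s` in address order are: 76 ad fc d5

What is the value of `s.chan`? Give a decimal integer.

[0]=0x76 [1]=0xad [2]=0xfc [3]=0xd5 (little-endian) → word 0xd5fcad76
bank:4 @ bit 0 → (0xd5fcad76>>0)&0xf = 0x6
type:3 @ bit 4 → (0xd5fcad76>>4)&0x7 = 0x7
kind:13 @ bit 7 → (0xd5fcad76>>7)&0x1fff = 0x195a
chan:5 @ bit 20 → (0xd5fcad76>>20)&0x1f = 0x1f  ←
id:7 @ bit 25 → (0xd5fcad76>>25)&0x7f = 0x6a

31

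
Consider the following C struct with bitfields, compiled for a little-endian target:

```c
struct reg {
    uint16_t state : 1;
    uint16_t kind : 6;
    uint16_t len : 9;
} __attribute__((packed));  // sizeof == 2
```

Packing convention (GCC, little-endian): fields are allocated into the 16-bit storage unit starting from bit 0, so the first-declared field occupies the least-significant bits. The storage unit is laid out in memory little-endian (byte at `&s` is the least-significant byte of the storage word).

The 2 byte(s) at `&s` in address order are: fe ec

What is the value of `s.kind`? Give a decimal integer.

63

[0]=0xfe [1]=0xec (little-endian) → word 0xecfe
state:1 @ bit 0 → (0xecfe>>0)&0x1 = 0x0
kind:6 @ bit 1 → (0xecfe>>1)&0x3f = 0x3f  ←
len:9 @ bit 7 → (0xecfe>>7)&0x1ff = 0x1d9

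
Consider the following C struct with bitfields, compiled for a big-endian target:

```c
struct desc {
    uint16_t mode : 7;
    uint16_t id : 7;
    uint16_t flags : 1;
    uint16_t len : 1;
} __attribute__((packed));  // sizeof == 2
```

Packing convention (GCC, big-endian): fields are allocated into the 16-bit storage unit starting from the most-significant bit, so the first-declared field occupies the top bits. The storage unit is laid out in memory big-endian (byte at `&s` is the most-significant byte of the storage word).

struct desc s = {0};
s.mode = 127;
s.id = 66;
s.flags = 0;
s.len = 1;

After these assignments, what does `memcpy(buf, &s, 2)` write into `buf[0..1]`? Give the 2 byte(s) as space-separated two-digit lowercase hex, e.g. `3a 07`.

mode (7b) val=127 bits=0x7f at bit 9: 0xfe00
id (7b) val=66 bits=0x42 at bit 2: 0xff08
flags (1b) val=0 bits=0x0 at bit 1: 0xff08
len (1b) val=1 bits=0x1 at bit 0: 0xff09
word = 0xff09 → big-endian bytes:
  [0]=0xff  [1]=0x09

ff 09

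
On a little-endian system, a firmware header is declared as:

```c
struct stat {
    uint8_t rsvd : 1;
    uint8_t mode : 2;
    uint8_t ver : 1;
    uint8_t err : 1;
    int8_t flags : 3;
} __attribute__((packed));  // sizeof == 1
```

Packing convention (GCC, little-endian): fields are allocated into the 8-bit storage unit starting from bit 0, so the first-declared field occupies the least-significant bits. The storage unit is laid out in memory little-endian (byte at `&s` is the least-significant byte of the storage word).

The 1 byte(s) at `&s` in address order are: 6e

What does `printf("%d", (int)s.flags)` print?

3

[0]=0x6e (little-endian) → word 0x6e
rsvd:1 @ bit 0 → (0x6e>>0)&0x1 = 0x0
mode:2 @ bit 1 → (0x6e>>1)&0x3 = 0x3
ver:1 @ bit 3 → (0x6e>>3)&0x1 = 0x1
err:1 @ bit 4 → (0x6e>>4)&0x1 = 0x0
flags:3 @ bit 5 → (0x6e>>5)&0x7 = 0x3  ←
flags signed 3b, MSB=0: value = 3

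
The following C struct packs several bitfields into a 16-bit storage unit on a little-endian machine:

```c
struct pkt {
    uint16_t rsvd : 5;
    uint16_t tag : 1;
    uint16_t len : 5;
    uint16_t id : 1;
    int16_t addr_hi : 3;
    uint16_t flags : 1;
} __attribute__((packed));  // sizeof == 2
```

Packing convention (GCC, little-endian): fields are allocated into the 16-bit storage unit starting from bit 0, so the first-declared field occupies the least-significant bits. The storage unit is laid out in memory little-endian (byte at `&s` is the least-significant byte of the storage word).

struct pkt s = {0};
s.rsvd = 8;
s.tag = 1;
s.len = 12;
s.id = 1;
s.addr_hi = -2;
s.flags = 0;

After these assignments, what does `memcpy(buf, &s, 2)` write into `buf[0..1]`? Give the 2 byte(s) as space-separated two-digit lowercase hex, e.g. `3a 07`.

28 6b

rsvd:5 = 8 → 0x8 << 0 → word 0x0008
tag:1 = 1 → 0x1 << 5 → word 0x0028
len:5 = 12 → 0xc << 6 → word 0x0328
id:1 = 1 → 0x1 << 11 → word 0x0b28
addr_hi:3 = -2 → 0x6 << 12 → word 0x6b28
flags:1 = 0 → 0x0 << 15 → word 0x6b28
word = 0x6b28 → little-endian bytes:
  [0]=0x28  [1]=0x6b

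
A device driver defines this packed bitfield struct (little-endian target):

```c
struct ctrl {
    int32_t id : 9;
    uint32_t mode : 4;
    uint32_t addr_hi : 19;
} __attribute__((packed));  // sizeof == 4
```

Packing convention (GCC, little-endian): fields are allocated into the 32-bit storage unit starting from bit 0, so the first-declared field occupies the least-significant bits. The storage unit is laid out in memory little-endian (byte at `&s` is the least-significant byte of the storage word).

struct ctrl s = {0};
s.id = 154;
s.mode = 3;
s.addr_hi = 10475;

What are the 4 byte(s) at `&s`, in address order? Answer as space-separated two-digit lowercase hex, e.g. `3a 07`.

id:9 = 154 → 0x9a << 0 → word 0x0000009a
mode:4 = 3 → 0x3 << 9 → word 0x0000069a
addr_hi:19 = 10475 → 0x28eb << 13 → word 0x051d669a
word = 0x051d669a → little-endian bytes:
  [0]=0x9a  [1]=0x66  [2]=0x1d  [3]=0x05

9a 66 1d 05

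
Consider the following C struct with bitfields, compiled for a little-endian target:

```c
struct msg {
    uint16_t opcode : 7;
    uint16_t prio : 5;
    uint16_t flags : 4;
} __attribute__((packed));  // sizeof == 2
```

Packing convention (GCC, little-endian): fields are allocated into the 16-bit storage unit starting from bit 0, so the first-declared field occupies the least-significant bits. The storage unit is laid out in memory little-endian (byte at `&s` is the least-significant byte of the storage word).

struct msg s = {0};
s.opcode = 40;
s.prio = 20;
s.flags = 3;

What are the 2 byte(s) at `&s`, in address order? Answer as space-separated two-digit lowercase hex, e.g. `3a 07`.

28 3a

opcode (7b) val=40 bits=0x28 at bit 0: 0x0028
prio (5b) val=20 bits=0x14 at bit 7: 0x0a28
flags (4b) val=3 bits=0x3 at bit 12: 0x3a28
word = 0x3a28 → little-endian bytes:
  [0]=0x28  [1]=0x3a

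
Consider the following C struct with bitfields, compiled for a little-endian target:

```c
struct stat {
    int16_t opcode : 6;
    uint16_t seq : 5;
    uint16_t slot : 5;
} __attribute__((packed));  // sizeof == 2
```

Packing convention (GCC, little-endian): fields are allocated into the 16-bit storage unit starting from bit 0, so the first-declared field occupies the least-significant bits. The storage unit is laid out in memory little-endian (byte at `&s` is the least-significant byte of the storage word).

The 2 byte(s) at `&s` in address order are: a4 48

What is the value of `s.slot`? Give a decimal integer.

[0]=0xa4 [1]=0x48 (little-endian) → word 0x48a4
opcode:6 @ bit 0 → (0x48a4>>0)&0x3f = 0x24
seq:5 @ bit 6 → (0x48a4>>6)&0x1f = 0x2
slot:5 @ bit 11 → (0x48a4>>11)&0x1f = 0x9  ←

9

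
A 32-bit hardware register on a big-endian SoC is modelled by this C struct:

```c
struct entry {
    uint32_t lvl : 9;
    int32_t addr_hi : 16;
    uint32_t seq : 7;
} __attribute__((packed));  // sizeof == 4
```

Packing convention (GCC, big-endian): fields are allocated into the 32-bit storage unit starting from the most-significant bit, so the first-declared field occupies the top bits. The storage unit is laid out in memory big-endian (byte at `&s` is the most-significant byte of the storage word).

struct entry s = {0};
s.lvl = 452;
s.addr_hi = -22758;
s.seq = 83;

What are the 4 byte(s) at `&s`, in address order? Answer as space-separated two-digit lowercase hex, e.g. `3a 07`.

e2 53 8d 53

lvl (9b) val=452 bits=0x1c4 at bit 23: 0xe2000000
addr_hi (16b) val=-22758 bits=0xa71a at bit 7: 0xe2538d00
seq (7b) val=83 bits=0x53 at bit 0: 0xe2538d53
word = 0xe2538d53 → big-endian bytes:
  [0]=0xe2  [1]=0x53  [2]=0x8d  [3]=0x53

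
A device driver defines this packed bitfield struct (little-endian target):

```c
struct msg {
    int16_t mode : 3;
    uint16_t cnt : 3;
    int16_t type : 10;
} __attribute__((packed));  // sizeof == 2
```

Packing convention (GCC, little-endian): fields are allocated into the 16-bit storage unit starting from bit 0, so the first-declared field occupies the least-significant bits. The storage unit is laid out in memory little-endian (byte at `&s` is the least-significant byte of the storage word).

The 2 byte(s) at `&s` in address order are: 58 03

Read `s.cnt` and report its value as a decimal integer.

[0]=0x58 [1]=0x03 (little-endian) → word 0x0358
mode:3 @ bit 0 → (0x0358>>0)&0x7 = 0x0
cnt:3 @ bit 3 → (0x0358>>3)&0x7 = 0x3  ←
type:10 @ bit 6 → (0x0358>>6)&0x3ff = 0xd

3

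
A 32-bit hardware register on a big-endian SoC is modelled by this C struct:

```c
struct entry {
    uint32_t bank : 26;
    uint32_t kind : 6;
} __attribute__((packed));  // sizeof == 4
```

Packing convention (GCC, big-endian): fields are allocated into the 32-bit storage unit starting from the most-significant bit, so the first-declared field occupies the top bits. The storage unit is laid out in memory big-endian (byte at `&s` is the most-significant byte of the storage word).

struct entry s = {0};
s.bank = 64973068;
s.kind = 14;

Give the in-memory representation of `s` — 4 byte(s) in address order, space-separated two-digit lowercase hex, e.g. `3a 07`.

f7 da 43 0e

bank (26b) val=64973068 bits=0x3df690c at bit 6: 0xf7da4300
kind (6b) val=14 bits=0xe at bit 0: 0xf7da430e
word = 0xf7da430e → big-endian bytes:
  [0]=0xf7  [1]=0xda  [2]=0x43  [3]=0x0e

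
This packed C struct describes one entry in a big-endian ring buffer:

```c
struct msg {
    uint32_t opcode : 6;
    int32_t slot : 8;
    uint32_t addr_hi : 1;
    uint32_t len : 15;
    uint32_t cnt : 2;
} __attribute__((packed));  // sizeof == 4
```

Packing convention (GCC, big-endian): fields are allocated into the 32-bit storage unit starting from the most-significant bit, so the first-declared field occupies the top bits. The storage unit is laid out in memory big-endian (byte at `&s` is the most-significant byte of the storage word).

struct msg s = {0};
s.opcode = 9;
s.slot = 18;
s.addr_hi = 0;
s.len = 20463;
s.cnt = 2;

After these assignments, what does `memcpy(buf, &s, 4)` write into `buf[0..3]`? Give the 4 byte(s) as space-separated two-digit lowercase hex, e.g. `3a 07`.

24 49 3f be

opcode (6b) val=9 bits=0x9 at bit 26: 0x24000000
slot (8b) val=18 bits=0x12 at bit 18: 0x24480000
addr_hi (1b) val=0 bits=0x0 at bit 17: 0x24480000
len (15b) val=20463 bits=0x4fef at bit 2: 0x24493fbc
cnt (2b) val=2 bits=0x2 at bit 0: 0x24493fbe
word = 0x24493fbe → big-endian bytes:
  [0]=0x24  [1]=0x49  [2]=0x3f  [3]=0xbe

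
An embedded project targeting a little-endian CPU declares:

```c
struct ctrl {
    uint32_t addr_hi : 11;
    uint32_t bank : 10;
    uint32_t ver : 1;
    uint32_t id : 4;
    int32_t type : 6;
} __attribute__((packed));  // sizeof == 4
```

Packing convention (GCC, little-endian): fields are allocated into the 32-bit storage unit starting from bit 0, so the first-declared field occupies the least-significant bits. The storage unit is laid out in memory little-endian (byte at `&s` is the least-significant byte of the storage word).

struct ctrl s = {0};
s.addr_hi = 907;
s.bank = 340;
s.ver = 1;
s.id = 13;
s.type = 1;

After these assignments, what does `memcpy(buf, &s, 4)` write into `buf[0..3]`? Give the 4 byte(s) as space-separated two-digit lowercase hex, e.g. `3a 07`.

[0+:11] addr_hi=907 & 0x7ff = 0x38b; word=0x0000038b
[11+:10] bank=340 & 0x3ff = 0x154; word=0x000aa38b
[21+:1] ver=1 & 0x1 = 0x1; word=0x002aa38b
[22+:4] id=13 & 0xf = 0xd; word=0x036aa38b
[26+:6] type=1 & 0x3f = 0x1; word=0x076aa38b
word = 0x076aa38b → little-endian bytes:
  [0]=0x8b  [1]=0xa3  [2]=0x6a  [3]=0x07

8b a3 6a 07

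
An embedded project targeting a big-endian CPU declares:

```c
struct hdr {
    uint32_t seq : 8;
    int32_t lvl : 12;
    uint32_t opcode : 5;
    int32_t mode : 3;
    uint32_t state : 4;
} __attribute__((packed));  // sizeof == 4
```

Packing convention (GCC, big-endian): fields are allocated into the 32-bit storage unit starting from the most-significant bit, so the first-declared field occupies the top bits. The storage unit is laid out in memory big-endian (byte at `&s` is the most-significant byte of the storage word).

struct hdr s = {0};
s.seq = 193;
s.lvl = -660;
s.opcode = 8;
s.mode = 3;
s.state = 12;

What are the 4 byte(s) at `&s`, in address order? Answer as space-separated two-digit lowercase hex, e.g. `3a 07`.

c1 d6 c4 3c

seq (8b) val=193 bits=0xc1 at bit 24: 0xc1000000
lvl (12b) val=-660 bits=0xd6c at bit 12: 0xc1d6c000
opcode (5b) val=8 bits=0x8 at bit 7: 0xc1d6c400
mode (3b) val=3 bits=0x3 at bit 4: 0xc1d6c430
state (4b) val=12 bits=0xc at bit 0: 0xc1d6c43c
word = 0xc1d6c43c → big-endian bytes:
  [0]=0xc1  [1]=0xd6  [2]=0xc4  [3]=0x3c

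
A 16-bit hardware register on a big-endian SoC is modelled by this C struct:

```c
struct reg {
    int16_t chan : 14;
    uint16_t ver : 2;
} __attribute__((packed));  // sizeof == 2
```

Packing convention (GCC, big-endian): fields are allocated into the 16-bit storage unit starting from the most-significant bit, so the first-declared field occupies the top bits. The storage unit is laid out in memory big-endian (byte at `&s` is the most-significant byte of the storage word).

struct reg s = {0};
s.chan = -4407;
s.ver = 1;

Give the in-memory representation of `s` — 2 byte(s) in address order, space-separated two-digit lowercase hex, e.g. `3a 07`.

bb 25

chan (14b) val=-4407 bits=0x2ec9 at bit 2: 0xbb24
ver (2b) val=1 bits=0x1 at bit 0: 0xbb25
word = 0xbb25 → big-endian bytes:
  [0]=0xbb  [1]=0x25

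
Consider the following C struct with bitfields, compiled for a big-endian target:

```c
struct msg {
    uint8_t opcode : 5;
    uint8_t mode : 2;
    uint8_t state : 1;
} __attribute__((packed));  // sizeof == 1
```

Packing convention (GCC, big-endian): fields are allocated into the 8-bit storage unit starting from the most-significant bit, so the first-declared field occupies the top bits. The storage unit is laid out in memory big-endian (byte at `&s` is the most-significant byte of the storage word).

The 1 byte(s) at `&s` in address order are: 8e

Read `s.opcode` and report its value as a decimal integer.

[0]=0x8e (big-endian) → word 0x8e
opcode:5 @ bit 3 → (0x8e>>3)&0x1f = 0x11  ←
mode:2 @ bit 1 → (0x8e>>1)&0x3 = 0x3
state:1 @ bit 0 → (0x8e>>0)&0x1 = 0x0

17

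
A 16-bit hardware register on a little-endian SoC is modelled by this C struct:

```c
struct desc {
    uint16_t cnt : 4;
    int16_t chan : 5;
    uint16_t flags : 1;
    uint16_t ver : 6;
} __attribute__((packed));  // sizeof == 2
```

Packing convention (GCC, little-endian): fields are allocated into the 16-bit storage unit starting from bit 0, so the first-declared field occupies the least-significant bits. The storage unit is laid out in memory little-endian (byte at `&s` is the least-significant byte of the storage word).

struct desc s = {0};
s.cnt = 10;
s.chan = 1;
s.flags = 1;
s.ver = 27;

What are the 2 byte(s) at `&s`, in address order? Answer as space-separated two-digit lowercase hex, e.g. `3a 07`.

cnt (4b) val=10 bits=0xa at bit 0: 0x000a
chan (5b) val=1 bits=0x1 at bit 4: 0x001a
flags (1b) val=1 bits=0x1 at bit 9: 0x021a
ver (6b) val=27 bits=0x1b at bit 10: 0x6e1a
word = 0x6e1a → little-endian bytes:
  [0]=0x1a  [1]=0x6e

1a 6e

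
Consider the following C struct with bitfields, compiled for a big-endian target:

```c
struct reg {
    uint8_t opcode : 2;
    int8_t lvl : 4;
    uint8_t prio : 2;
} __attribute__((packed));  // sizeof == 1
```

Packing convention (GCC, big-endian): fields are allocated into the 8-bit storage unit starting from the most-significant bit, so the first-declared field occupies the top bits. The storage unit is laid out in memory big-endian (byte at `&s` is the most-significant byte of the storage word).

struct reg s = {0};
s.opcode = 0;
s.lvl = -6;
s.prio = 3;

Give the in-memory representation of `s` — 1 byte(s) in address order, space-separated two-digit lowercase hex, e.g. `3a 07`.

opcode (2b) val=0 bits=0x0 at bit 6: 0x00
lvl (4b) val=-6 bits=0xa at bit 2: 0x28
prio (2b) val=3 bits=0x3 at bit 0: 0x2b
word = 0x2b → big-endian bytes:
  [0]=0x2b

2b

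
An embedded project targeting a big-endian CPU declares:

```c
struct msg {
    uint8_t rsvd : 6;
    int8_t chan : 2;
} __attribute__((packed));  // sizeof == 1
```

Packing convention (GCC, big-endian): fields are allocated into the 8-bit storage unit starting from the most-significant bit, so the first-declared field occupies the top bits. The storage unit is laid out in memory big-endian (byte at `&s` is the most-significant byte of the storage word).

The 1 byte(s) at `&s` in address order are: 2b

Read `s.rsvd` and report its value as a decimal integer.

[0]=0x2b (big-endian) → word 0x2b
rsvd [2+:6] = (word>>2) & 0x3f = 10  ←
chan [0+:2] = (word>>0) & 0x3 = 3

10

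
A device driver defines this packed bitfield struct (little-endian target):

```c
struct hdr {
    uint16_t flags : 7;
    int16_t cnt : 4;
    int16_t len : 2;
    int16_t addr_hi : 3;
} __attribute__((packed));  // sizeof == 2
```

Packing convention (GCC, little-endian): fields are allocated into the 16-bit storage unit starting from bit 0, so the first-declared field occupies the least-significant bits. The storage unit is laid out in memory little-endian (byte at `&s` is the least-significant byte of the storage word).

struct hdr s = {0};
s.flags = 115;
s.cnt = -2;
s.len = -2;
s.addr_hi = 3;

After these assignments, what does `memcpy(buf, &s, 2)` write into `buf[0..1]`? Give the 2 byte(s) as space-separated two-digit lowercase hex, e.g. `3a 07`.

[0+:7] flags=115 & 0x7f = 0x73; word=0x0073
[7+:4] cnt=-2 & 0xf = 0xe; word=0x0773
[11+:2] len=-2 & 0x3 = 0x2; word=0x1773
[13+:3] addr_hi=3 & 0x7 = 0x3; word=0x7773
word = 0x7773 → little-endian bytes:
  [0]=0x73  [1]=0x77

73 77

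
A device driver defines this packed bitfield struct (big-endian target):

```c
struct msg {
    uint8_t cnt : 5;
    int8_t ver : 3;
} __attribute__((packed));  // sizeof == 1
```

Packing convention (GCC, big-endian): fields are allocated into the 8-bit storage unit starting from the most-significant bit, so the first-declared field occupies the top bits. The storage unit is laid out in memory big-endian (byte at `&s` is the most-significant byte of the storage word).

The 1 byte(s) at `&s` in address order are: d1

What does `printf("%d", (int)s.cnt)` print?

[0]=0xd1 (big-endian) → word 0xd1
cnt:5 @ bit 3 → (0xd1>>3)&0x1f = 0x1a  ←
ver:3 @ bit 0 → (0xd1>>0)&0x7 = 0x1

26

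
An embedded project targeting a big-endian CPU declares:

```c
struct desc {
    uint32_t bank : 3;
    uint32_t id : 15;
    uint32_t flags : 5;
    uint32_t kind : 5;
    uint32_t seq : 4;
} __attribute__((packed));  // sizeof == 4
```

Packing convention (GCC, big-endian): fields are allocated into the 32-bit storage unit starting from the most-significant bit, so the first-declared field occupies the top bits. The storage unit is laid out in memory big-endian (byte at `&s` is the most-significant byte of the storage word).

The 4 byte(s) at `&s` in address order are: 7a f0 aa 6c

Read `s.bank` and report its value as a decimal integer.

[0]=0x7a [1]=0xf0 [2]=0xaa [3]=0x6c (big-endian) → word 0x7af0aa6c
bank [29+:3] = (word>>29) & 0x7 = 3  ←
id [14+:15] = (word>>14) & 0x7fff = 27586
flags [9+:5] = (word>>9) & 0x1f = 21
kind [4+:5] = (word>>4) & 0x1f = 6
seq [0+:4] = (word>>0) & 0xf = 12

3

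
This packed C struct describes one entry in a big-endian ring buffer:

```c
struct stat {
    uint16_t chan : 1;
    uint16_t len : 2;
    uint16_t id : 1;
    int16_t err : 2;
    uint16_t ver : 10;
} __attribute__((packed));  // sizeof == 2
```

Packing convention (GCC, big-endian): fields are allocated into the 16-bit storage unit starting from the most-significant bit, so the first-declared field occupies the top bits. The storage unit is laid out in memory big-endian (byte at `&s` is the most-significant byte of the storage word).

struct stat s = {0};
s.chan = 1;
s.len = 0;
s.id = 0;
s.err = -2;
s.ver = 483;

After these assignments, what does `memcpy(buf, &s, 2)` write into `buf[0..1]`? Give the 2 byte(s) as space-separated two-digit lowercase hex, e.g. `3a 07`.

89 e3

[15+:1] chan=1 & 0x1 = 0x1; word=0x8000
[13+:2] len=0 & 0x3 = 0x0; word=0x8000
[12+:1] id=0 & 0x1 = 0x0; word=0x8000
[10+:2] err=-2 & 0x3 = 0x2; word=0x8800
[0+:10] ver=483 & 0x3ff = 0x1e3; word=0x89e3
word = 0x89e3 → big-endian bytes:
  [0]=0x89  [1]=0xe3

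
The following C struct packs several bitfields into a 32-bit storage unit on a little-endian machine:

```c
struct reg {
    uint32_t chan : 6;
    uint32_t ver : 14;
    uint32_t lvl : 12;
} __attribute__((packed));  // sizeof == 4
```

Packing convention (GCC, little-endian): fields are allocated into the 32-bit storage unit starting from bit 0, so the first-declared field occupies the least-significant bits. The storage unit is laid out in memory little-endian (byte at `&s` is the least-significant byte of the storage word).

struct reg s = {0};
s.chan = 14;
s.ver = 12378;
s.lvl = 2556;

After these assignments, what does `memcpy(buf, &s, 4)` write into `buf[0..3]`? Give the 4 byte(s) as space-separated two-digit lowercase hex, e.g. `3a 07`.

8e 16 cc 9f

chan (6b) val=14 bits=0xe at bit 0: 0x0000000e
ver (14b) val=12378 bits=0x305a at bit 6: 0x000c168e
lvl (12b) val=2556 bits=0x9fc at bit 20: 0x9fcc168e
word = 0x9fcc168e → little-endian bytes:
  [0]=0x8e  [1]=0x16  [2]=0xcc  [3]=0x9f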